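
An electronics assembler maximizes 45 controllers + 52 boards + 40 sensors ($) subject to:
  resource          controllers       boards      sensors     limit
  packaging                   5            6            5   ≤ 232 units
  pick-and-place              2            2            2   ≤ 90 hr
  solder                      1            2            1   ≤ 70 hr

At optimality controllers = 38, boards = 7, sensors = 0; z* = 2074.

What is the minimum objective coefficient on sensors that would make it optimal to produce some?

At the optimum: packaging uses 232 of 232 (binding); pick-and-place uses 90 of 90 (binding); solder uses 52 of 70 (slack = 18).
By complementary slackness, y = 0 for the non-binding constraint.
Dual feasibility on the basic columns requires 5·y_packaging + 2·y_pick-and-place = 45, 6·y_packaging + 2·y_pick-and-place = 52.
This yields shadow prices y_packaging = 7, y_pick-and-place = 5.
sensors enters the basis when its profit ≥ yᵀa₃ = 7·5 + 5·2 = 45.

45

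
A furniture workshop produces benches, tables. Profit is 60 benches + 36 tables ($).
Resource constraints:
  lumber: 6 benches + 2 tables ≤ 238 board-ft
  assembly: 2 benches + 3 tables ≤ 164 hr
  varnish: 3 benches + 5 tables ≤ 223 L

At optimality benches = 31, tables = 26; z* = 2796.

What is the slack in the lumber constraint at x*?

lumber used = 6·31 + 2·26 = 238; slack = 238 − 238 = 0.

0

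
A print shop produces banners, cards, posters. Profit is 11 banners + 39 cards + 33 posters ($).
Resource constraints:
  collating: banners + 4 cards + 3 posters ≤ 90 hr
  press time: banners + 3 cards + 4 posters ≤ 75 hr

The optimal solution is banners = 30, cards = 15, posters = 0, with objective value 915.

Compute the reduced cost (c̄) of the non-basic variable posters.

-5

Both collating and press time are binding at x*.
Dual feasibility on the basic columns requires 1·y_collating + 1·y_press time = 11, 4·y_collating + 3·y_press time = 39.
Solving: y_collating = 6, y_press time = 5.
Reduced cost of posters: c₃ − yᵀa₃ = 33 − (6·3 + 5·4) = 33 − 38 = -5.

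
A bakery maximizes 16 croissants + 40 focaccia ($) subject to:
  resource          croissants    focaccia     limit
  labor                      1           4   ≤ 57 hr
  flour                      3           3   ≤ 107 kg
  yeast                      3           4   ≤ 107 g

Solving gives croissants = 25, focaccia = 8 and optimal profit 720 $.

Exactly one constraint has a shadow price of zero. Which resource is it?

flour

labor: 57/57 (binding)
flour: 99/107 (slack 8)
yeast: 107/107 (binding)
By complementary slackness, a constraint with positive slack has shadow price 0 → flour.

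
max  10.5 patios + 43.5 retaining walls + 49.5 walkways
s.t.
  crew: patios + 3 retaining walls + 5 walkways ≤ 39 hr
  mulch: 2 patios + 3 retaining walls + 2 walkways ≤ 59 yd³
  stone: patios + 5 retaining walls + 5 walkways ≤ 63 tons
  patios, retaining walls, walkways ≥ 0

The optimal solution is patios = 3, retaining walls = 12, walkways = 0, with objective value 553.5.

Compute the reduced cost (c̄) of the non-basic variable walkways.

-3

Binding: crew and stone. Non-binding: mulch (17 unused).
By complementary slackness, y = 0 for the non-binding constraint.
The binding rows give the dual system: 1·y_crew + 1·y_stone = 10.5 and 3·y_crew + 5·y_stone = 43.5.
→ y_crew = 4.5 and y_stone = 6.
Reduced cost of walkways: c₃ − yᵀa₃ = 49.5 − (4.5·5 + 6·5) = 49.5 − 52.5 = -3.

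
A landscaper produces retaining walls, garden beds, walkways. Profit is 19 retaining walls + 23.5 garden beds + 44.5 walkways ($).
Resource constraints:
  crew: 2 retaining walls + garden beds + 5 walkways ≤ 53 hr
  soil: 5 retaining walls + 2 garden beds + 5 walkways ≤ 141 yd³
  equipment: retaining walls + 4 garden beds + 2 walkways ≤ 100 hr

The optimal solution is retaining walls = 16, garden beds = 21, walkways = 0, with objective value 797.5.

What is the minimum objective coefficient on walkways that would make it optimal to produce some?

45.5

Binding: crew and equipment. Non-binding: soil (19 unused).
Since soil is not tight, its dual is 0.
Dual feasibility on the basic columns requires 2·y_crew + 1·y_equipment = 19, 1·y_crew + 4·y_equipment = 23.5.
→ y_crew = 7.5 and y_equipment = 4.
walkways enters the basis when its profit ≥ yᵀa₃ = 7.5·5 + 4·2 = 45.5.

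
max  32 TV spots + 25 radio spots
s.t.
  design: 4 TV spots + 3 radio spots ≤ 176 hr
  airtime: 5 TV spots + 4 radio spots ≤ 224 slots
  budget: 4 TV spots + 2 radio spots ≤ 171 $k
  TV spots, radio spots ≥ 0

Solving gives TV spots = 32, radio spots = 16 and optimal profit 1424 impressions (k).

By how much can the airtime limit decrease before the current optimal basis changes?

Binding constraints: design, airtime. The basis is B = [[4,3],[5,4]] with det 1.
Per unit decrease in airtime, x* moves by d = (3, -4).
The basis stays optimal until budget becomes binding; allowable decrease = 2.75 slots.

2.75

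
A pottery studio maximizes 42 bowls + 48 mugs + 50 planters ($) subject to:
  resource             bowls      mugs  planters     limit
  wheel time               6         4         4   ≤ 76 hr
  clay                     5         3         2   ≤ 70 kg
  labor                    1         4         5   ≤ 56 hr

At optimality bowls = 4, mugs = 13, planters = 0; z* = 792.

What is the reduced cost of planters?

Binding: wheel time and labor. Non-binding: clay (11 unused).
Since clay is not tight, its dual is 0.
The binding rows give the dual system: 6·y_wheel time + 1·y_labor = 42 and 4·y_wheel time + 4·y_labor = 48.
Solving: y_wheel time = 6, y_labor = 6.
Reduced cost of planters: c₃ − yᵀa₃ = 50 − (6·4 + 6·5) = 50 − 54 = -4.

-4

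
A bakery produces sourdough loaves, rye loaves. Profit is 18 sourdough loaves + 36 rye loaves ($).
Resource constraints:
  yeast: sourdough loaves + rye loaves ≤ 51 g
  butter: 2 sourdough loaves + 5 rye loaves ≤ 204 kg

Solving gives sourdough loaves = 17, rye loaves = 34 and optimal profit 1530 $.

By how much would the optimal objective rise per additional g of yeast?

6

Check each constraint at x*: yeast 51/51 (tight); butter 204/204 (tight).
The binding rows give the dual system: 1·y_yeast + 2·y_butter = 18 and 1·y_yeast + 5·y_butter = 36.
Solving: y_yeast = 6, y_butter = 6.
Shadow price of yeast = 6.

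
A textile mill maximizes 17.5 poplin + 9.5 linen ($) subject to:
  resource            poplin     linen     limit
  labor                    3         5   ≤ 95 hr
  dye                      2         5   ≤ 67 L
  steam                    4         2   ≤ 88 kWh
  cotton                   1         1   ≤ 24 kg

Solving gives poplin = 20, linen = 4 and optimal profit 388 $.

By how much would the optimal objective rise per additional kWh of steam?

4

At the optimum: labor uses 80 of 95 (slack = 15); dye uses 60 of 67 (slack = 7); steam uses 88 of 88 (binding); cotton uses 24 of 24 (binding).
Slack constraints have shadow price 0 (complementary slackness).
Dual feasibility on the basic columns requires 4·y_steam + 1·y_cotton = 17.5, 2·y_steam + 1·y_cotton = 9.5.
Solving: y_steam = 4, y_cotton = 1.5.
Shadow price of steam = 4.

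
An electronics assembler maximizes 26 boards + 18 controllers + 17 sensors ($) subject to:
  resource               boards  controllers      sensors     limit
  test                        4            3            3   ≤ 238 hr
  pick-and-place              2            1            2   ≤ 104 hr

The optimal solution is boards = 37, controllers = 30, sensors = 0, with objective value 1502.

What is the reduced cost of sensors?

Check each constraint at x*: test 238/238 (tight); pick-and-place 104/104 (tight).
The binding rows give the dual system: 4·y_test + 2·y_pick-and-place = 26 and 3·y_test + 1·y_pick-and-place = 18.
Solving: y_test = 5, y_pick-and-place = 3.
Reduced cost of sensors: c₃ − yᵀa₃ = 17 − (5·3 + 3·2) = 17 − 21 = -4.

-4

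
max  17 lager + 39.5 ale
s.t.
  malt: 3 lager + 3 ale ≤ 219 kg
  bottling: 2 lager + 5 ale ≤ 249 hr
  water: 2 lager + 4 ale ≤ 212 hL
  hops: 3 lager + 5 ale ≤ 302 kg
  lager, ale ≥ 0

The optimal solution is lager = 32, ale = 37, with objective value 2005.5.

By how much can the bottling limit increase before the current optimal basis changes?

Binding constraints: bottling, water. The basis is B = [[2,5],[2,4]] with det -2.
Per unit increase in bottling, x* moves by d = (-2, 1).
The basis stays optimal until lager reaches 0; allowable increase = 16 hr.

16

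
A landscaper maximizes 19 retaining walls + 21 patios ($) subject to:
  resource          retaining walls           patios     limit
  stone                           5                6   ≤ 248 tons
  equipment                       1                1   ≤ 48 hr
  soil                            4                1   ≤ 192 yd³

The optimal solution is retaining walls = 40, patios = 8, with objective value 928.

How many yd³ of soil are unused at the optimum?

24

soil used = 4·40 + 1·8 = 168; slack = 192 − 168 = 24.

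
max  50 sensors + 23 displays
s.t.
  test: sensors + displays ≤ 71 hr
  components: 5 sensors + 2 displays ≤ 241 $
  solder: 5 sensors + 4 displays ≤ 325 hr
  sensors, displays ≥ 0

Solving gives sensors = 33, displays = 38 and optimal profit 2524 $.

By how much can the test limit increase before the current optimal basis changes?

Binding constraints: test, components. The basis is B = [[1,1],[5,2]] with det -3.
Per unit increase in test, x* moves by d = (-0.6667, 1.6667).
The basis stays optimal until solder becomes binding; allowable increase = 2.4 hr.

2.4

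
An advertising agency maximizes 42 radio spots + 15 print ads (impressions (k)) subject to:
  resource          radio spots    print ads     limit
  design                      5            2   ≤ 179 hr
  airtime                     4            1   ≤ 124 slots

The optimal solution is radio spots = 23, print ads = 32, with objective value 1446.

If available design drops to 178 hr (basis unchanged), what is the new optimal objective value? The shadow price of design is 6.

Δb = -1, so new z* = 1446 + (6)·(-1) = 1446 − 6 = 1440.

1440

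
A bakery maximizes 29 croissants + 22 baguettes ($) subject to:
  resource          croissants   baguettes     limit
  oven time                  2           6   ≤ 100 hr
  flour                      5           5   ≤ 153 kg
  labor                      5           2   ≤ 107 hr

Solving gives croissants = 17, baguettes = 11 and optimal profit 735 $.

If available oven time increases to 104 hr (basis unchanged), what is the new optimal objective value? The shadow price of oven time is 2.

743

Δb = 4, so new z* = 735 + (2)·(4) = 735 + 8 = 743.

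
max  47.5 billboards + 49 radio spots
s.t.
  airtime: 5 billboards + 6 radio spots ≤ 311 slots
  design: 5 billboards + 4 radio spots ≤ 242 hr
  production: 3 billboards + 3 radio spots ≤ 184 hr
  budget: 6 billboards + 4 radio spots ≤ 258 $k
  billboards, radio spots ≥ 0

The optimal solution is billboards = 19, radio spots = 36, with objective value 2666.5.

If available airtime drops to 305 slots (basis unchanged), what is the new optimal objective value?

2627.5

Binding: airtime and budget. Non-binding: design (3 unused), production (19 unused).
Since design, production are not tight, their duals are 0.
The binding rows give the dual system: 5·y_airtime + 6·y_budget = 47.5 and 6·y_airtime + 4·y_budget = 49.
→ y_airtime = 6.5 and y_budget = 2.5.
Δz = y_airtime·Δb = 6.5 × (-6) = -39, so new z* = 2666.5 − 39 = 2627.5.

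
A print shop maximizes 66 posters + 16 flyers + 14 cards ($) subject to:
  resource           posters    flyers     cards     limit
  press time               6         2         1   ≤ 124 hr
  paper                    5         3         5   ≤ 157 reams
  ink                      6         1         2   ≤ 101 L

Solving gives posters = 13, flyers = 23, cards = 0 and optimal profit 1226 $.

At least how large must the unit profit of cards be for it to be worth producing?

Check each constraint at x*: press time 124/124 (tight); paper 134/157 (slack 23); ink 101/101 (tight).
Slack constraints have shadow price 0 (complementary slackness).
The binding rows give the dual system: 6·y_press time + 6·y_ink = 66 and 2·y_press time + 1·y_ink = 16.
This yields shadow prices y_press time = 5, y_ink = 6.
cards enters the basis when its profit ≥ yᵀa₃ = 5·1 + 6·2 = 17.

17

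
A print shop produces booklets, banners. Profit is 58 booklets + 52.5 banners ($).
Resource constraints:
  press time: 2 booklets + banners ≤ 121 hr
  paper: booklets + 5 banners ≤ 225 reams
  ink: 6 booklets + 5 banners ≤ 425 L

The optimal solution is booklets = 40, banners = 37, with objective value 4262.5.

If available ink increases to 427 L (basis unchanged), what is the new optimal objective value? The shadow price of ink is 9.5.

4281.5

Δb = 2, so new z* = 4262.5 + (9.5)·(2) = 4262.5 + 19 = 4281.5.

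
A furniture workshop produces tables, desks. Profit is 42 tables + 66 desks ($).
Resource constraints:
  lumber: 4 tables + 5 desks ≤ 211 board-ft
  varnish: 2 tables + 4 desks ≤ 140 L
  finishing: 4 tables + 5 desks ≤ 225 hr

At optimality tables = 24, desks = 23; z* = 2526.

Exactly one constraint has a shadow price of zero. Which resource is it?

finishing

lumber: 211/211 (binding)
varnish: 140/140 (binding)
finishing: 211/225 (slack 14)
By complementary slackness, a constraint with positive slack has shadow price 0 → finishing.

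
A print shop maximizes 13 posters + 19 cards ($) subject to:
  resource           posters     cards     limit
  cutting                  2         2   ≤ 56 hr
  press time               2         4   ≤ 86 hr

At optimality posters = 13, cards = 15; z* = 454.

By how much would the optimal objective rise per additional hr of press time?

3

Both cutting and press time are binding at x*.
From A_Bᵀ y = c: 2·y_cutting + 2·y_press time = 13; 2·y_cutting + 4·y_press time = 19.
This yields shadow prices y_cutting = 3.5, y_press time = 3.
Shadow price of press time = 3.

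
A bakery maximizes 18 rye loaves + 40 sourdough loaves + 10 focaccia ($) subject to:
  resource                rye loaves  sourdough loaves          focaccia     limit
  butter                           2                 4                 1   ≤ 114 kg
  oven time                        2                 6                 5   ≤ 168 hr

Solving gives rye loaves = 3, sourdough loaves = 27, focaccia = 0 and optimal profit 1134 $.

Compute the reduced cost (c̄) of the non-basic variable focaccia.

At the optimum: butter uses 114 of 114 (binding); oven time uses 168 of 168 (binding).
Dual feasibility on the basic columns requires 2·y_butter + 2·y_oven time = 18, 4·y_butter + 6·y_oven time = 40.
→ y_butter = 7 and y_oven time = 2.
Reduced cost of focaccia: c₃ − yᵀa₃ = 10 − (7·1 + 2·5) = 10 − 17 = -7.

-7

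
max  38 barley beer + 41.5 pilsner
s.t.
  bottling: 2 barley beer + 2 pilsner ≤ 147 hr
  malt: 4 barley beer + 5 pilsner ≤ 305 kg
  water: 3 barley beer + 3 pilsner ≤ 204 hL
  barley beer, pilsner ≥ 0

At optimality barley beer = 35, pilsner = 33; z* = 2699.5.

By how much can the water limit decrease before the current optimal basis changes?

Binding constraints: malt, water. The basis is B = [[4,5],[3,3]] with det -3.
Per unit decrease in water, x* moves by d = (-1.6667, 1.3333).
The basis stays optimal until barley beer reaches 0; allowable decrease = 21 hL.

21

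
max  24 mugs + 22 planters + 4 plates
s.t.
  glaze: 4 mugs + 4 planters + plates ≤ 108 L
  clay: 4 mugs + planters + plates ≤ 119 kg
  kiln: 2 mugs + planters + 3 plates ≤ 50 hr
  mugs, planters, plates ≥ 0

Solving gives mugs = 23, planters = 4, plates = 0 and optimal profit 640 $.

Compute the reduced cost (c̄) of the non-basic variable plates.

Check each constraint at x*: glaze 108/108 (tight); clay 96/119 (slack 23); kiln 50/50 (tight).
Slack constraints have shadow price 0 (complementary slackness).
From A_Bᵀ y = c: 4·y_glaze + 2·y_kiln = 24; 4·y_glaze + 1·y_kiln = 22.
→ y_glaze = 5 and y_kiln = 2.
Reduced cost of plates: c₃ − yᵀa₃ = 4 − (5·1 + 2·3) = 4 − 11 = -7.

-7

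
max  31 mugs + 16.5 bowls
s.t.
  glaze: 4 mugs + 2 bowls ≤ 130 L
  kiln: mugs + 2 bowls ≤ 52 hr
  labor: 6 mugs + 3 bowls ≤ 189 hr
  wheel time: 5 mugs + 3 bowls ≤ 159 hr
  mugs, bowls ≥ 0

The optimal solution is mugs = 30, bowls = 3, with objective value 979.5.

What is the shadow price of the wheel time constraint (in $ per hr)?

2

At the optimum: glaze uses 126 of 130 (slack = 4); kiln uses 36 of 52 (slack = 16); labor uses 189 of 189 (binding); wheel time uses 159 of 159 (binding).
Since glaze, kiln are not tight, their duals are 0.
From A_Bᵀ y = c: 6·y_labor + 5·y_wheel time = 31; 3·y_labor + 3·y_wheel time = 16.5.
→ y_labor = 3.5 and y_wheel time = 2.
Shadow price of wheel time = 2.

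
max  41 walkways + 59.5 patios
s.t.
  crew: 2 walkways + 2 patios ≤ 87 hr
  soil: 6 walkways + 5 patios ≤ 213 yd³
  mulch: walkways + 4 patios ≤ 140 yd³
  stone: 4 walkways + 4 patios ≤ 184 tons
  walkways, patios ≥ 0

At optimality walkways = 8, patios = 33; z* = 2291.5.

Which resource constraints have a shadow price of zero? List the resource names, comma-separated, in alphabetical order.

crew: 82/87 (slack 5)
soil: 213/213 (binding)
mulch: 140/140 (binding)
stone: 164/184 (slack 20)
By complementary slackness, a constraint with positive slack has shadow price 0 → crew, stone.

crew, stone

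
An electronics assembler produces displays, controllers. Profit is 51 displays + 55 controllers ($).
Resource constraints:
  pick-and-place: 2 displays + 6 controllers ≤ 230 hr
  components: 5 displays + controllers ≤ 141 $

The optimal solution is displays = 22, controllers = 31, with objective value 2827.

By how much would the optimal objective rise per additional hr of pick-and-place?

At the optimum: pick-and-place uses 230 of 230 (binding); components uses 141 of 141 (binding).
Dual feasibility on the basic columns requires 2·y_pick-and-place + 5·y_components = 51, 6·y_pick-and-place + 1·y_components = 55.
→ y_pick-and-place = 8 and y_components = 7.
Shadow price of pick-and-place = 8.

8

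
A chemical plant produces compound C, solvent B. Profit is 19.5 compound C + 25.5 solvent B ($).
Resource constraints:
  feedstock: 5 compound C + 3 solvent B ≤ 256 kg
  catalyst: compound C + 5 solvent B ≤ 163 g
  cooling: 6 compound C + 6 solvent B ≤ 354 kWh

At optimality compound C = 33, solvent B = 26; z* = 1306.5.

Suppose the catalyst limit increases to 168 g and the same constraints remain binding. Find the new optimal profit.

At the optimum: feedstock uses 243 of 256 (slack = 13); catalyst uses 163 of 163 (binding); cooling uses 354 of 354 (binding).
By complementary slackness, y = 0 for the non-binding constraint.
The binding rows give the dual system: 1·y_catalyst + 6·y_cooling = 19.5 and 5·y_catalyst + 6·y_cooling = 25.5.
Solving: y_catalyst = 1.5, y_cooling = 3.
Δz = y_catalyst·Δb = 1.5 × (5) = 7.5, so new z* = 1306.5 + 7.5 = 1314.

1314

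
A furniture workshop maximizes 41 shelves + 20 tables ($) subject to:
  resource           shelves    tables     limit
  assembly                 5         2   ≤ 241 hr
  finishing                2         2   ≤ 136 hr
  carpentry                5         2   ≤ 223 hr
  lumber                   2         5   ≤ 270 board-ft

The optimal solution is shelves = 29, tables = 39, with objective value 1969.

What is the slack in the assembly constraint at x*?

18

assembly used = 5·29 + 2·39 = 223; slack = 241 − 223 = 18.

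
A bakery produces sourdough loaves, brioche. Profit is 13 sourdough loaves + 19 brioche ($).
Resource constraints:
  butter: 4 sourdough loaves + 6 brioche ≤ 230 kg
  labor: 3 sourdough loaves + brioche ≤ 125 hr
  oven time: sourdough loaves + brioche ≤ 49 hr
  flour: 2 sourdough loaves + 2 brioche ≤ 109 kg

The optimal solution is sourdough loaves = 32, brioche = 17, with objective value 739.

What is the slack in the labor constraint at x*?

labor used = 3·32 + 1·17 = 113; slack = 125 − 113 = 12.

12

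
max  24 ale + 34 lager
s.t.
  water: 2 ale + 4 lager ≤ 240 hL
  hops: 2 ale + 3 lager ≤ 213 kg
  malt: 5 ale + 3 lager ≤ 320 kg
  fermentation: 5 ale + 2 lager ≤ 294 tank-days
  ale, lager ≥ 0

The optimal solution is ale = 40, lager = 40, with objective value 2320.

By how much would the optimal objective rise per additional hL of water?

Binding: water and malt. Non-binding: hops (13 unused), fermentation (14 unused).
Since hops, fermentation are not tight, their duals are 0.
The binding rows give the dual system: 2·y_water + 5·y_malt = 24 and 4·y_water + 3·y_malt = 34.
This yields shadow prices y_water = 7, y_malt = 2.
Shadow price of water = 7.

7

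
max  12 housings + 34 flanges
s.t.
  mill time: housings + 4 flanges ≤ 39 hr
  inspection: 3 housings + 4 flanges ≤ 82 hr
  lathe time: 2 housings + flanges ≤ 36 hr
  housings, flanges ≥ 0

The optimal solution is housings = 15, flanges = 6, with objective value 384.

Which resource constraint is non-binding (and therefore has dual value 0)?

inspection

mill time: 39/39 (binding)
inspection: 69/82 (slack 13)
lathe time: 36/36 (binding)
By complementary slackness, a constraint with positive slack has shadow price 0 → inspection.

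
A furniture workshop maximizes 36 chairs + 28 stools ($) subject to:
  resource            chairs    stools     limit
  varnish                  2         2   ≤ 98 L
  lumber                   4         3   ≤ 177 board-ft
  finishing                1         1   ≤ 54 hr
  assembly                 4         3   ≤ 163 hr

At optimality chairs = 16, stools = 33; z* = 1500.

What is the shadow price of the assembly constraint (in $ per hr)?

8

Check each constraint at x*: varnish 98/98 (tight); lumber 163/177 (slack 14); finishing 49/54 (slack 5); assembly 163/163 (tight).
Slack constraints have shadow price 0 (complementary slackness).
The binding rows give the dual system: 2·y_varnish + 4·y_assembly = 36 and 2·y_varnish + 3·y_assembly = 28.
→ y_varnish = 2 and y_assembly = 8.
Shadow price of assembly = 8.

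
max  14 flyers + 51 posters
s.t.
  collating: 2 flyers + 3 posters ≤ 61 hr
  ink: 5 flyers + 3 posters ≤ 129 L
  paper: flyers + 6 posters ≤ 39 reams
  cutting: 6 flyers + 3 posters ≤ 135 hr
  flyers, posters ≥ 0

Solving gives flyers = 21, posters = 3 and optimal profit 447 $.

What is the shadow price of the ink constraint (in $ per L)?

0

Check each constraint at x*: collating 51/61 (slack 10); ink 114/129 (slack 15); paper 39/39 (tight); cutting 135/135 (tight).
Slack constraints have shadow price 0 (complementary slackness).
The binding rows give the dual system: 1·y_paper + 6·y_cutting = 14 and 6·y_paper + 3·y_cutting = 51.
Solving: y_paper = 8, y_cutting = 1.
Shadow price of ink = 0.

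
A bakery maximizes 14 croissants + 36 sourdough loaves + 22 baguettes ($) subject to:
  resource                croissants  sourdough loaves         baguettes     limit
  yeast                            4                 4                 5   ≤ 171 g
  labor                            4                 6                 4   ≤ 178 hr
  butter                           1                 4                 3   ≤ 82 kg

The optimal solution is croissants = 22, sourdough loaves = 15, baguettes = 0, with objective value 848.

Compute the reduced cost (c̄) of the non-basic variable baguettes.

-4

Binding: labor and butter. Non-binding: yeast (23 unused).
Slack constraints have shadow price 0 (complementary slackness).
Dual feasibility on the basic columns requires 4·y_labor + 1·y_butter = 14, 6·y_labor + 4·y_butter = 36.
Solving: y_labor = 2, y_butter = 6.
Reduced cost of baguettes: c₃ − yᵀa₃ = 22 − (2·4 + 6·3) = 22 − 26 = -4.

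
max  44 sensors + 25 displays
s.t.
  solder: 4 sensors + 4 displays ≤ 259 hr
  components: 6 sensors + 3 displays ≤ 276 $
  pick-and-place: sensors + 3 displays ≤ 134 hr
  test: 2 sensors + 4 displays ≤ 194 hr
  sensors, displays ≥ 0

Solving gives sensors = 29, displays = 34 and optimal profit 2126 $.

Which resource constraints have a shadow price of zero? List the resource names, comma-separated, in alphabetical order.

solder: 252/259 (slack 7)
components: 276/276 (binding)
pick-and-place: 131/134 (slack 3)
test: 194/194 (binding)
By complementary slackness, a constraint with positive slack has shadow price 0 → pick-and-place, solder.

pick-and-place, solder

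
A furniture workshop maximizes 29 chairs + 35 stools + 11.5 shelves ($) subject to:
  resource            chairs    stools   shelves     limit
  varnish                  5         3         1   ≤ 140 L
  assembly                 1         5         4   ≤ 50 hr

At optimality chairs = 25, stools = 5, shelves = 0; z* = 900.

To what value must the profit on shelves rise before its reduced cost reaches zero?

21

Check each constraint at x*: varnish 140/140 (tight); assembly 50/50 (tight).
The binding rows give the dual system: 5·y_varnish + 1·y_assembly = 29 and 3·y_varnish + 5·y_assembly = 35.
Solving: y_varnish = 5, y_assembly = 4.
shelves enters the basis when its profit ≥ yᵀa₃ = 5·1 + 4·4 = 21.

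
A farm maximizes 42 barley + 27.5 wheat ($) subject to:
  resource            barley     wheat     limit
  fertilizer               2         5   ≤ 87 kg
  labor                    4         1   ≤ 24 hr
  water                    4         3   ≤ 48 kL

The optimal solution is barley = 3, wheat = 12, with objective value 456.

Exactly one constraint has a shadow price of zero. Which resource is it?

fertilizer

fertilizer: 66/87 (slack 21)
labor: 24/24 (binding)
water: 48/48 (binding)
By complementary slackness, a constraint with positive slack has shadow price 0 → fertilizer.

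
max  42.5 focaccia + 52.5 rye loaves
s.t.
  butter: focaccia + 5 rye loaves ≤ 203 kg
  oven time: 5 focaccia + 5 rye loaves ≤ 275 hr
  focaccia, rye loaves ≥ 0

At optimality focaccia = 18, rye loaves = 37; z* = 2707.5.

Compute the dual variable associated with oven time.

8

Both butter and oven time are binding at x*.
Dual feasibility on the basic columns requires 1·y_butter + 5·y_oven time = 42.5, 5·y_butter + 5·y_oven time = 52.5.
→ y_butter = 2.5 and y_oven time = 8.
Shadow price of oven time = 8.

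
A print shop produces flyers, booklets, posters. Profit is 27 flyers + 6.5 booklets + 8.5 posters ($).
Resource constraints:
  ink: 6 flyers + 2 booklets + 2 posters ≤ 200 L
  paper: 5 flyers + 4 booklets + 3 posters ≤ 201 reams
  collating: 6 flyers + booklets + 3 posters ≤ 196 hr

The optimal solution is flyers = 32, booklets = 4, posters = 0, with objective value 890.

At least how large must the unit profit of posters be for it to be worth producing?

Binding: ink and collating. Non-binding: paper (25 unused).
By complementary slackness, y = 0 for the non-binding constraint.
Dual feasibility on the basic columns requires 6·y_ink + 6·y_collating = 27, 2·y_ink + 1·y_collating = 6.5.
→ y_ink = 2 and y_collating = 2.5.
posters enters the basis when its profit ≥ yᵀa₃ = 2·2 + 2.5·3 = 11.5.

11.5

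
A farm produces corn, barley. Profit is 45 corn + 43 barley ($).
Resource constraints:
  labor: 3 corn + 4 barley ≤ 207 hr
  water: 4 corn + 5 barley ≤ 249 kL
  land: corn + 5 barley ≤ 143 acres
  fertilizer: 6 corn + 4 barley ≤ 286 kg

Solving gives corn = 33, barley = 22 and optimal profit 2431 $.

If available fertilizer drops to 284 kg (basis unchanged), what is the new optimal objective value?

2417

Check each constraint at x*: labor 187/207 (slack 20); water 242/249 (slack 7); land 143/143 (tight); fertilizer 286/286 (tight).
Slack constraints have shadow price 0 (complementary slackness).
From A_Bᵀ y = c: 1·y_land + 6·y_fertilizer = 45; 5·y_land + 4·y_fertilizer = 43.
→ y_land = 3 and y_fertilizer = 7.
Δz = y_fertilizer·Δb = 7 × (-2) = -14, so new z* = 2431 − 14 = 2417.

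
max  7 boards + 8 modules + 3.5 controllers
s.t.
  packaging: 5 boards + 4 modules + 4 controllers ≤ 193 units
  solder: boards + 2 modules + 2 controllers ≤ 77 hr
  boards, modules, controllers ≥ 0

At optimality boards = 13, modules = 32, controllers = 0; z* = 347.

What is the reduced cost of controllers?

-4.5

At the optimum: packaging uses 193 of 193 (binding); solder uses 77 of 77 (binding).
The binding rows give the dual system: 5·y_packaging + 1·y_solder = 7 and 4·y_packaging + 2·y_solder = 8.
Solving: y_packaging = 1, y_solder = 2.
Reduced cost of controllers: c₃ − yᵀa₃ = 3.5 − (1·4 + 2·2) = 3.5 − 8 = -4.5.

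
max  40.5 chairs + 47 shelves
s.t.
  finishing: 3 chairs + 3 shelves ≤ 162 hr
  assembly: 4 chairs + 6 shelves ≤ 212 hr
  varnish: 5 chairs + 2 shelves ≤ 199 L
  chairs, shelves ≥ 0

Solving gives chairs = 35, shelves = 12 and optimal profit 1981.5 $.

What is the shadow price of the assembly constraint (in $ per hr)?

7

Check each constraint at x*: finishing 141/162 (slack 21); assembly 212/212 (tight); varnish 199/199 (tight).
By complementary slackness, y = 0 for the non-binding constraint.
From A_Bᵀ y = c: 4·y_assembly + 5·y_varnish = 40.5; 6·y_assembly + 2·y_varnish = 47.
Solving: y_assembly = 7, y_varnish = 2.5.
Shadow price of assembly = 7.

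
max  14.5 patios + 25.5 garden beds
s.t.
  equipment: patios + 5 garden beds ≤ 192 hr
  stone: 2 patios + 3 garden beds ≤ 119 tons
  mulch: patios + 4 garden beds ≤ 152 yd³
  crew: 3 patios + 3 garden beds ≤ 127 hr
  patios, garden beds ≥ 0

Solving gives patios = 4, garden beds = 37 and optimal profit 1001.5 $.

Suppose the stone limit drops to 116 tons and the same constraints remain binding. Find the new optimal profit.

At the optimum: equipment uses 189 of 192 (slack = 3); stone uses 119 of 119 (binding); mulch uses 152 of 152 (binding); crew uses 123 of 127 (slack = 4).
By complementary slackness, y = 0 for the non-binding constraints.
From A_Bᵀ y = c: 2·y_stone + 1·y_mulch = 14.5; 3·y_stone + 4·y_mulch = 25.5.
Solving: y_stone = 6.5, y_mulch = 1.5.
Δz = y_stone·Δb = 6.5 × (-3) = -19.5, so new z* = 1001.5 − 19.5 = 982.

982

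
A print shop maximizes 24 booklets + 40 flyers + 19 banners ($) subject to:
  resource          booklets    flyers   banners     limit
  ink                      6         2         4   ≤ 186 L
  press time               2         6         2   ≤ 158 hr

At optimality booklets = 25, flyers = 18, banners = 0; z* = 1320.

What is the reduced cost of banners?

At the optimum: ink uses 186 of 186 (binding); press time uses 158 of 158 (binding).
Dual feasibility on the basic columns requires 6·y_ink + 2·y_press time = 24, 2·y_ink + 6·y_press time = 40.
This yields shadow prices y_ink = 2, y_press time = 6.
Reduced cost of banners: c₃ − yᵀa₃ = 19 − (2·4 + 6·2) = 19 − 20 = -1.

-1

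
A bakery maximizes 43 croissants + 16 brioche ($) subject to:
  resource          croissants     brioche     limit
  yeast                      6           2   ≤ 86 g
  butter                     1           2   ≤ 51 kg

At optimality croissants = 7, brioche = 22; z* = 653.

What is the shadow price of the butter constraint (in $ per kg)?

1

At the optimum: yeast uses 86 of 86 (binding); butter uses 51 of 51 (binding).
From A_Bᵀ y = c: 6·y_yeast + 1·y_butter = 43; 2·y_yeast + 2·y_butter = 16.
Solving: y_yeast = 7, y_butter = 1.
Shadow price of butter = 1.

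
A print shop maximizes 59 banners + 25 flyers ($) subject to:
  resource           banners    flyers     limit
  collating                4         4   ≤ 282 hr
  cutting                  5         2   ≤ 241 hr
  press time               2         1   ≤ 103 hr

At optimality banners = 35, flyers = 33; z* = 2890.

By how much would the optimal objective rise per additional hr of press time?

7

At the optimum: collating uses 272 of 282 (slack = 10); cutting uses 241 of 241 (binding); press time uses 103 of 103 (binding).
By complementary slackness, y = 0 for the non-binding constraint.
Dual feasibility on the basic columns requires 5·y_cutting + 2·y_press time = 59, 2·y_cutting + 1·y_press time = 25.
Solving: y_cutting = 9, y_press time = 7.
Shadow price of press time = 7.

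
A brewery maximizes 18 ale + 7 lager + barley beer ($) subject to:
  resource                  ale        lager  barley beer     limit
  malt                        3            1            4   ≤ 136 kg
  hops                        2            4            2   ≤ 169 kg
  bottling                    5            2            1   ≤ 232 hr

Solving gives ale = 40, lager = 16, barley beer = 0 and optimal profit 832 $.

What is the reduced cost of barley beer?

At the optimum: malt uses 136 of 136 (binding); hops uses 144 of 169 (slack = 25); bottling uses 232 of 232 (binding).
Slack constraints have shadow price 0 (complementary slackness).
Dual feasibility on the basic columns requires 3·y_malt + 5·y_bottling = 18, 1·y_malt + 2·y_bottling = 7.
This yields shadow prices y_malt = 1, y_bottling = 3.
Reduced cost of barley beer: c₃ − yᵀa₃ = 1 − (1·4 + 3·1) = 1 − 7 = -6.

-6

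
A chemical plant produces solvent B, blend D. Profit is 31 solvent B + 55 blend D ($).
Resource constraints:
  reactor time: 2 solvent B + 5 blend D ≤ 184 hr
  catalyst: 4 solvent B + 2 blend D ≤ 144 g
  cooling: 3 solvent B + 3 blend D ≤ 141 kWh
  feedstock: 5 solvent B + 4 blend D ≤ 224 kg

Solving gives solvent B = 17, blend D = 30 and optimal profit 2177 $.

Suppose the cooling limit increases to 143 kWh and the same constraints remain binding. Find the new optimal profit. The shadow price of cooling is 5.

Δb = 2, so new z* = 2177 + (5)·(2) = 2177 + 10 = 2187.

2187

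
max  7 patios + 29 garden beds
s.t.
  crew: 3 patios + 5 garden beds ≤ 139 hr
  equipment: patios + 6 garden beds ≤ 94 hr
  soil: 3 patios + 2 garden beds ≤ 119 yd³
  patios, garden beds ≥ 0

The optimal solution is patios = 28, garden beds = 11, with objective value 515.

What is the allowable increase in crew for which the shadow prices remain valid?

Binding constraints: crew, equipment. The basis is B = [[3,5],[1,6]] with det 13.
Per unit increase in crew, x* moves by d = (0.4615, -0.0769).
The basis stays optimal until soil becomes binding; allowable increase = 10.5625 hr.

10.5625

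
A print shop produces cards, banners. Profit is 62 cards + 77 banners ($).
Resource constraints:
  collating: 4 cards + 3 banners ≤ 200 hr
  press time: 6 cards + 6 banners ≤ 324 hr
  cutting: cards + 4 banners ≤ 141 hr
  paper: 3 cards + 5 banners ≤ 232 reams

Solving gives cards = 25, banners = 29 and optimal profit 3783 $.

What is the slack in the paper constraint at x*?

paper used = 3·25 + 5·29 = 220; slack = 232 − 220 = 12.

12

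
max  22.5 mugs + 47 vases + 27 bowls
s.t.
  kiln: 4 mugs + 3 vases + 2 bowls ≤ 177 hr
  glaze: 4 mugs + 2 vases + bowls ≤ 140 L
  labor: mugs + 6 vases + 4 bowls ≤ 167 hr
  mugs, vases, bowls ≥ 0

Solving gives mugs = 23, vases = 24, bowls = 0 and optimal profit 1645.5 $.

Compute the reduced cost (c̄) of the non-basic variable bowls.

-3

Check each constraint at x*: kiln 164/177 (slack 13); glaze 140/140 (tight); labor 167/167 (tight).
By complementary slackness, y = 0 for the non-binding constraint.
From A_Bᵀ y = c: 4·y_glaze + 1·y_labor = 22.5; 2·y_glaze + 6·y_labor = 47.
This yields shadow prices y_glaze = 4, y_labor = 6.5.
Reduced cost of bowls: c₃ − yᵀa₃ = 27 − (4·1 + 6.5·4) = 27 − 30 = -3.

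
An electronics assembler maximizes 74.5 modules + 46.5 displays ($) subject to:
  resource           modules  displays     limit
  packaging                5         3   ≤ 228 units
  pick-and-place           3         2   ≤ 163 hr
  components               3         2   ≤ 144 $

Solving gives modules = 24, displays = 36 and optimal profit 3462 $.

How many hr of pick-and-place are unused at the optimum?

pick-and-place used = 3·24 + 2·36 = 144; slack = 163 − 144 = 19.

19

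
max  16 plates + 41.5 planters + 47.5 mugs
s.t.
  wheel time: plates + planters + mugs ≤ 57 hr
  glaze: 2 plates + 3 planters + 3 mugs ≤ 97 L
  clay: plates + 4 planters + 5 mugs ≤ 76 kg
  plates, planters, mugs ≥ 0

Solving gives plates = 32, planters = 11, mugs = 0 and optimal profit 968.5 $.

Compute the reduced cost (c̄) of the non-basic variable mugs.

-1

Check each constraint at x*: wheel time 43/57 (slack 14); glaze 97/97 (tight); clay 76/76 (tight).
Slack constraints have shadow price 0 (complementary slackness).
The binding rows give the dual system: 2·y_glaze + 1·y_clay = 16 and 3·y_glaze + 4·y_clay = 41.5.
Solving: y_glaze = 4.5, y_clay = 7.
Reduced cost of mugs: c₃ − yᵀa₃ = 47.5 − (4.5·3 + 7·5) = 47.5 − 48.5 = -1.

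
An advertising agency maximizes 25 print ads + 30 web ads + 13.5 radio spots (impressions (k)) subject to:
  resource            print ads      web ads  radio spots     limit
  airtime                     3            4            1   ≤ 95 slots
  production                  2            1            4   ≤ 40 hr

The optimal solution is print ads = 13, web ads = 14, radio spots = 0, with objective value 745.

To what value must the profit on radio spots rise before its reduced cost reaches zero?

Check each constraint at x*: airtime 95/95 (tight); production 40/40 (tight).
From A_Bᵀ y = c: 3·y_airtime + 2·y_production = 25; 4·y_airtime + 1·y_production = 30.
Solving: y_airtime = 7, y_production = 2.
radio spots enters the basis when its profit ≥ yᵀa₃ = 7·1 + 2·4 = 15.

15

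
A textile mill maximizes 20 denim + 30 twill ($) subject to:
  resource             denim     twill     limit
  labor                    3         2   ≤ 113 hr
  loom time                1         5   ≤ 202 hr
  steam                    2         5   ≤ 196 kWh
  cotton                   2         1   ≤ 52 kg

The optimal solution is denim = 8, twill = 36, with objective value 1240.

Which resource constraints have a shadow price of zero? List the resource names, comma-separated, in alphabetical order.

labor, loom time

labor: 96/113 (slack 17)
loom time: 188/202 (slack 14)
steam: 196/196 (binding)
cotton: 52/52 (binding)
By complementary slackness, a constraint with positive slack has shadow price 0 → labor, loom time.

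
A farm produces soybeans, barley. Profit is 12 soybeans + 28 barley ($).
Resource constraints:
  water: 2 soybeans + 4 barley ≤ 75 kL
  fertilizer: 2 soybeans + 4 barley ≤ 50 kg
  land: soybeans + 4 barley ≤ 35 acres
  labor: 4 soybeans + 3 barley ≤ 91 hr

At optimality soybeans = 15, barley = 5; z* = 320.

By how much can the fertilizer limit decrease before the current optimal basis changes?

15

Binding constraints: fertilizer, land. The basis is B = [[2,4],[1,4]] with det 4.
Per unit decrease in fertilizer, x* moves by d = (-1, 0.25).
The basis stays optimal until soybeans reaches 0; allowable decrease = 15 kg.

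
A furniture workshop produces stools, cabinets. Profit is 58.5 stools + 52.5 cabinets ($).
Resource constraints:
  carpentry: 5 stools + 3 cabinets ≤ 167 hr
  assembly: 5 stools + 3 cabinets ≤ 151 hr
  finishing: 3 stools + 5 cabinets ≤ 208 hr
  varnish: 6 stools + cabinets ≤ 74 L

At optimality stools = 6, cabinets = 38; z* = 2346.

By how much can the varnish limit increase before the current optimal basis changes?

Binding constraints: finishing, varnish. The basis is B = [[3,5],[6,1]] with det -27.
Per unit increase in varnish, x* moves by d = (0.1852, -0.1111).
The basis stays optimal until assembly becomes binding; allowable increase = 11.8125 L.

11.8125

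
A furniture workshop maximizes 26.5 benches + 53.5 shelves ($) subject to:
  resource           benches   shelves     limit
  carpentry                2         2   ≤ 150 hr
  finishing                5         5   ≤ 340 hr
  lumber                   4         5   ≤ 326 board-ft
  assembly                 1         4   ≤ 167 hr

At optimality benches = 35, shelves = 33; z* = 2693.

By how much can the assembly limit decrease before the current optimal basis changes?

Binding constraints: finishing, assembly. The basis is B = [[5,5],[1,4]] with det 15.
Per unit decrease in assembly, x* moves by d = (0.3333, -0.3333).
The basis stays optimal until shelves reaches 0; allowable decrease = 99 hr.

99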